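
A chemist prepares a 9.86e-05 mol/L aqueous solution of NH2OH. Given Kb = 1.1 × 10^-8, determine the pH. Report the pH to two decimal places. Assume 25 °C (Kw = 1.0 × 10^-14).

NH2OH + H2O ⇌ NH3OH+ + OH-
Let x = [OH-] at equilibrium. Kb = x²/(9.86e-05 − x).
Neglecting x in the denominator: x = √(1.1 × 10^-8 × 9.86e-05) = 1.04 × 10^-6 M
pOH = 5.98, so pH = 14.00 − pOH = 8.02

pH = 8.02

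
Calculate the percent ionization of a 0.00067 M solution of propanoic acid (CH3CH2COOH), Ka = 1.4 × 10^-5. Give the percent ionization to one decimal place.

CH3CH2COOH ⇌ CH3CH2COO- + H+; let x = [H+] at equilibrium.
Solve x² + 1.4e-05x − 9.38e-09 = 0 → x = 9.01 × 10^-5 M
% ionization = x/C₀ × 100% = 9.01 × 10^-5/0.00067 × 100% = 13.4%

13.4%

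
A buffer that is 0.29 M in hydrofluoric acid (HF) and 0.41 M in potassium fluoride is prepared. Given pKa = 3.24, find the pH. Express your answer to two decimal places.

Henderson–Hasselbalch: pH = pKa + log([F-]/[HF]) = 3.24 + log(0.41/0.29)
pH = 3.24 + (+0.150) = 3.39

pH = 3.39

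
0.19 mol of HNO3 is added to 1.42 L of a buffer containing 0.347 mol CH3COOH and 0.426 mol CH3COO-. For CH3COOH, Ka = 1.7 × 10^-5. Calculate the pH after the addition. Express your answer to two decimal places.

Added H+ converts CH3COO- to CH3COOH: CH3COOH → 0.537 mol, CH3COO- → 0.236 mol.
pKa = −log(1.7 × 10^-5) = 4.770
Henderson–Hasselbalch with mole ratio 0.236/0.537: pH = 4.770 + (-0.357)

pH = 4.41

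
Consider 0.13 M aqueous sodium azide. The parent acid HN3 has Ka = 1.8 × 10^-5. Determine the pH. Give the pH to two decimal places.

pH = 8.93

N3- is the conjugate base of the weak acid HN3.
Kb = Kw/Ka = 1.0×10^-14 / 1.8 × 10^-5 = 5.56 × 10^-10
Kb = [OH-]²/(0.13 − [OH-]) = 5.56 × 10^-10
Since Kb ≪ C₀, [OH-] ≈ √(Kb·C₀) = 8.50 × 10^-6 M.
pOH = 5.07, so pH = 14.00 − pOH = 8.93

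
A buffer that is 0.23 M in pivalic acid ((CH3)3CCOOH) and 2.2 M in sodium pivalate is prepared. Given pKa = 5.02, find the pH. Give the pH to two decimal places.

Henderson–Hasselbalch: pH = pKa + log([(CH3)3CCOO-]/[(CH3)3CCOOH]) = 5.02 + log(2.2/0.23)
pH = 5.02 + (+0.981) = 6.00

pH = 6.00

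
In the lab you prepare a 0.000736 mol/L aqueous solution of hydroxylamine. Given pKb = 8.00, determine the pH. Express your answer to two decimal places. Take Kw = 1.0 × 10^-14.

NH2OH + H2O ⇌ NH3OH+ + OH-
Kb = 10^(−8.00) = 1.00 × 10^-8
From the ICE table, Kb = [OH-]²/(0.000736 − [OH-]) = 1.00 × 10^-8.
Since Kb ≪ C₀, [OH-] ≈ √(Kb·C₀) = 2.71 × 10^-6 M.
pOH = −log(2.71 × 10^-6) = 5.57; pH = 14.00 − 5.57 = 8.43

pH = 8.43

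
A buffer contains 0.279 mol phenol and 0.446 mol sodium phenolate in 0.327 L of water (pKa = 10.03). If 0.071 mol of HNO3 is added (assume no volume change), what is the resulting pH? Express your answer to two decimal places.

pH = 10.06

Added H+ converts C6H5O- to C6H5OH: C6H5OH → 0.35 mol, C6H5O- → 0.375 mol.
pH = pKa + log(n_C6H5O-/n_C6H5OH) = 10.03 + log(0.375/0.35) = 10.03 + (+0.030)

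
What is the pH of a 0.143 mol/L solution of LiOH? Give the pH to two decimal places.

LiOH is a strong base; [OH-] = 0.143 M.
pOH = -log(0.143) = 0.84
pH = 14.00 - 0.84 = 13.16

pH = 13.16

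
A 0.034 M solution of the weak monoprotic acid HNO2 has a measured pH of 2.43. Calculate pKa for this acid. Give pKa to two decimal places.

[H+] = 10^(-2.43) = 3.72 × 10^-3 M
At equilibrium [HA] = 0.034 − 3.72 × 10^-3 = 3.03 × 10^-2 M
Ka = [H+][A-]/[HA] = (3.72 × 10^-3)² / 3.03 × 10^-2 = 4.57 × 10^-4
pKa = -log(4.57 × 10^-4) = 3.34

pKa = 3.34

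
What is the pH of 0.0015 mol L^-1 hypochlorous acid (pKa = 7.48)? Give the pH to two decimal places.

pH = 5.15

HOCl ⇌ OCl- + H+
Ka = 10^(−7.48) = 3.31 × 10^-8
Ka = [H+]²/(0.0015 − [H+]) = 3.31 × 10^-8
Assume [H+] ≪ 0.0015: [H+] ≈ √(3.31 × 10^-8 × 0.0015) = 7.05 × 10^-6 M
pH = −log[H+] = −log(7.05 × 10^-6) = 5.15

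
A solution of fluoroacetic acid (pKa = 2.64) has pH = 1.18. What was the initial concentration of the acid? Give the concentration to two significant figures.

C₀ = 2.0 M

[H+] = 10^(-1.18) = 6.61 × 10^-2 M = x
Ka = 10^(−2.64) = 2.29 × 10^-3
Ka = x²/(C₀ − x) ⇒ C₀ = x + x²/Ka
C₀ = 6.61 × 10^-2 + (6.61 × 10^-2)²/(2.29 × 10^-3) = 1.97 M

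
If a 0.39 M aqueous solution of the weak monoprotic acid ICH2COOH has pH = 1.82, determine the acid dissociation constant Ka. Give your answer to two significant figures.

[H+] = 10^(-1.82) = 1.51 × 10^-2 M
At equilibrium [HA] = 0.39 − 1.51 × 10^-2 = 3.75 × 10^-1 M
Ka = [H+][A-]/[HA] = (1.51 × 10^-2)² / 3.75 × 10^-1 = 6.1 × 10^-4

Ka = 6.1 × 10^-4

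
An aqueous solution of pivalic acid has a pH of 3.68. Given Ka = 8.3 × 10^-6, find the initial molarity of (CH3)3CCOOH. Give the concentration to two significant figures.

C₀ = 5.5 × 10^-3 M

[H+] = 10^(-3.68) = 2.09 × 10^-4 M = x
Ka = x²/(C₀ − x) ⇒ C₀ = x + x²/Ka
C₀ = 2.09 × 10^-4 + (2.09 × 10^-4)²/(8.3 × 10^-6) = 5.47 × 10^-3 M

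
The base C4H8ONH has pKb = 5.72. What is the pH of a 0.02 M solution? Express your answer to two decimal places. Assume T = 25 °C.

pH = 10.29

C4H8ONH + H2O ⇌ C4H8ONH2+ + OH-
Kb = 10^(−5.72) = 1.91 × 10^-6
Kb = [OH-]²/(0.02 − [OH-]) = 1.91 × 10^-6
Neglecting [OH-] in the denominator: [OH-] = √(1.91 × 10^-6 × 0.02) = 1.95 × 10^-4 M
Check: 0.98% ionized — well under 5%, approximation valid.
pOH = 3.71, so pH = 14.00 − pOH = 10.29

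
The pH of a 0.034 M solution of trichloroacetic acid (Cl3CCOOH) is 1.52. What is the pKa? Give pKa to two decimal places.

pKa = 0.62

[H+] = 10^(-1.52) = 3.02 × 10^-2 M
At equilibrium [HA] = 0.034 − 3.02 × 10^-2 = 3.80 × 10^-3 M
Ka = [H+][A-]/[HA] = (3.02 × 10^-2)² / 3.80 × 10^-3 = 2.40 × 10^-1
pKa = -log(2.40 × 10^-1) = 0.62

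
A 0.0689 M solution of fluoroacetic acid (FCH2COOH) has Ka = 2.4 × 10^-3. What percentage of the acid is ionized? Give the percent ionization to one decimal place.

FCH2COOH ⇌ FCH2COO- + H+; let x = [H+] at equilibrium.
Ka = x²/(C₀ − x); solving the quadratic gives x = 1.17 × 10^-2 M.
% ionization = x/C₀ × 100% = 1.17 × 10^-2/0.0689 × 100% = 17.0%

17.0%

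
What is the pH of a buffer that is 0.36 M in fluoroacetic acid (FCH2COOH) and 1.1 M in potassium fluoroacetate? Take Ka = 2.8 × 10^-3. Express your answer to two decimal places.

pKa = −log(2.8 × 10^-3) = 2.553
Henderson–Hasselbalch: pH = pKa + log([FCH2COO-]/[FCH2COOH]) = 2.553 + log(1.1/0.36)
pH = 2.553 + (+0.485) = 3.04

pH = 3.04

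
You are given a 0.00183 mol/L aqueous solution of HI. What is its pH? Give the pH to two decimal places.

pH = 2.74

HI is a strong acid and dissociates completely, so [H+] = 0.00183 M.
pH = -log(0.00183) = 2.74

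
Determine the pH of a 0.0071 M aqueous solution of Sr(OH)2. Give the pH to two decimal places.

Sr(OH)2 is a strong base (each formula unit releases 2 OH-); [OH-] = 0.0142 M.
pOH = -log(0.0142) = 1.85
pH = 14.00 - 1.85 = 12.15

pH = 12.15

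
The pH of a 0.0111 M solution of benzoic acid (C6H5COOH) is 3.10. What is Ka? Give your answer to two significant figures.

Ka = 6.1 × 10^-5

[H+] = 10^(-3.10) = 7.94 × 10^-4 M
At equilibrium [HA] = 0.0111 − 7.94 × 10^-4 = 1.03 × 10^-2 M
Ka = [H+][A-]/[HA] = (7.94 × 10^-4)² / 1.03 × 10^-2 = 6.1 × 10^-5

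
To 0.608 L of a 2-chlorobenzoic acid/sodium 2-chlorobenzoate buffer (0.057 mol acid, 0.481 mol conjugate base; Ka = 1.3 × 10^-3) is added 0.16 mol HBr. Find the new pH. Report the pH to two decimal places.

pH = 3.06

After neutralization: n(ClC6H4COOH) = 0.217 mol, n(ClC6H4COO-) = 0.321 mol.
pKa = −log(1.3 × 10^-3) = 2.886
pH = pKa + log(n_ClC6H4COO-/n_ClC6H4COOH) = 2.886 + log(0.321/0.217) = 2.886 + (+0.170)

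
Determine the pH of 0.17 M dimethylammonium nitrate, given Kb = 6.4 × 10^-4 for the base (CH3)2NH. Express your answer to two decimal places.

pH = 5.79

(CH3)2NH2+ is the conjugate acid of the weak base (CH3)2NH.
Ka = Kw/Kb = 1.0×10^-14 / 6.4 × 10^-4 = 1.56 × 10^-11
From the ICE table, Ka = [H+]²/(0.17 − [H+]) = 1.56 × 10^-11.
Neglecting [H+] in the denominator: [H+] = √(1.56 × 10^-11 × 0.17) = 1.63 × 10^-6 M
([H+]/C₀ = 0.00096% < 5%, so the approximation holds.)
pH = −log[H+] = −log(1.63 × 10^-6) = 5.79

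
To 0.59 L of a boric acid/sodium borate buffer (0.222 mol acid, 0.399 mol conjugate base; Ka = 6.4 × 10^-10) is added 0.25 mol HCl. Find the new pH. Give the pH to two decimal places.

Added H+ converts B(OH)4- to B(OH)3: B(OH)3 → 0.472 mol, B(OH)4- → 0.149 mol.
pKa = −log(6.4 × 10^-10) = 9.194
pH = pKa + log(n_B(OH)4-/n_B(OH)3) = 9.194 + log(0.149/0.472) = 9.194 + (-0.501)

pH = 8.69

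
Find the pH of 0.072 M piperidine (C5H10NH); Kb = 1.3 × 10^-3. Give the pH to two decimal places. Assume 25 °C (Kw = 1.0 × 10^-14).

pH = 11.96

C5H10NH + H2O ⇌ C5H10NH2+ + OH-
Kb = [OH-]²/(0.072 − [OH-]) = 1.3 × 10^-3
Here C₀/Kb ≈ 55.4, so the small-[OH-] approximation fails. Use the quadratic:
[OH-] = [−0.0013 + √(0.0013² + 0.000374)]/2 = 9.05 × 10^-3 M
pOH = 2.04, so pH = 14.00 − pOH = 11.96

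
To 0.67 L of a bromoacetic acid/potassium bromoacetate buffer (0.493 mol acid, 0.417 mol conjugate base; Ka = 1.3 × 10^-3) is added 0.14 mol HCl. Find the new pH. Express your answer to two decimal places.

pH = 2.53

After neutralization: n(BrCH2COOH) = 0.633 mol, n(BrCH2COO-) = 0.277 mol.
pKa = −log(1.3 × 10^-3) = 2.886
Henderson–Hasselbalch with mole ratio 0.277/0.633: pH = 2.886 + (-0.359)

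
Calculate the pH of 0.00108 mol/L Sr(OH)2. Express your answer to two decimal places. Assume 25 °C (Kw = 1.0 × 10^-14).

Sr(OH)2 is a strong base (each formula unit releases 2 OH-); [OH-] = 0.00216 M.
pOH = -log(0.00216) = 2.67
pH = 14.00 - 2.67 = 11.33

pH = 11.33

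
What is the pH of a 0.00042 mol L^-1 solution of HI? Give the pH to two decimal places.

HI is a strong acid and dissociates completely, so [H+] = 0.00042 M.
pH = -log(0.00042) = 3.38

pH = 3.38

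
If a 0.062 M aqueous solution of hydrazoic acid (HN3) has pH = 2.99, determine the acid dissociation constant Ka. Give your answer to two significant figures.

Ka = 1.7 × 10^-5

[H+] = 10^(-2.99) = 1.02 × 10^-3 M
At equilibrium [HA] = 0.062 − 1.02 × 10^-3 = 6.10 × 10^-2 M
Ka = [H+][A-]/[HA] = (1.02 × 10^-3)² / 6.10 × 10^-2 = 1.7 × 10^-5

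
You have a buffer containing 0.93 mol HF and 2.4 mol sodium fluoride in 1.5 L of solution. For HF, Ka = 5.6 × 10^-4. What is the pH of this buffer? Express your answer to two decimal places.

pH = 3.66

pKa = −log(5.6 × 10^-4) = 3.252
Using pH = pKa + log([base]/[acid]) with [base]/[acid] = 2.4/0.93:
pH = 3.252 + (+0.412) = 3.66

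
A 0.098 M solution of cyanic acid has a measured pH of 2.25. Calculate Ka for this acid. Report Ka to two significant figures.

Ka = 3.4 × 10^-4

[H+] = 10^(-2.25) = 5.62 × 10^-3 M
At equilibrium [HA] = 0.098 − 5.62 × 10^-3 = 9.24 × 10^-2 M
Ka = [H+][A-]/[HA] = (5.62 × 10^-3)² / 9.24 × 10^-2 = 3.4 × 10^-4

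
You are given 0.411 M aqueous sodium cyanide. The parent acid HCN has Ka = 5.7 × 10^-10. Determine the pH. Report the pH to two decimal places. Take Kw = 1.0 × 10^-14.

CN- is the conjugate base of the weak acid HCN.
Kb = Kw/Ka = 1.0×10^-14 / 5.7 × 10^-10 = 1.75 × 10^-5
From the ICE table, Kb = [OH-]²/(0.411 − [OH-]) = 1.75 × 10^-5.
Neglecting [OH-] in the denominator: [OH-] = √(1.75 × 10^-5 × 0.411) = 2.68 × 10^-3 M
Check: 0.65% ionized — well under 5%, approximation valid.
pOH = 2.57, so pH = 14.00 − pOH = 11.43

pH = 11.43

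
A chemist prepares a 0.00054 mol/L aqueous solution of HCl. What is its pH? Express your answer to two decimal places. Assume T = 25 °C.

pH = 3.27

HCl is a strong acid and dissociates completely, so [H+] = 0.00054 M.
pH = -log(0.00054) = 3.27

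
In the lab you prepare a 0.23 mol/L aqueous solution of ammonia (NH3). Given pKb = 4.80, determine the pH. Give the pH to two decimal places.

NH3 + H2O ⇌ NH4+ + OH-
Kb = 10^(−4.80) = 1.58 × 10^-5
Kb = [OH-]²/(0.23 − [OH-]) = 1.58 × 10^-5
Assume [OH-] ≪ 0.23: [OH-] ≈ √(1.58 × 10^-5 × 0.23) = 1.91 × 10^-3 M
([OH-]/C₀ = 0.83% < 5%, so the approximation holds.)
pOH = −log(1.91 × 10^-3) = 2.72; pH = 14.00 − 2.72 = 11.28

pH = 11.28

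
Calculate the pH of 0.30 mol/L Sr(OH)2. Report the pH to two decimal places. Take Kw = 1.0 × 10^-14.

Sr(OH)2 is a strong base (each formula unit releases 2 OH-); [OH-] = 0.6 M.
pOH = -log(0.6) = 0.22
pH = 14.00 - 0.22 = 13.78

pH = 13.78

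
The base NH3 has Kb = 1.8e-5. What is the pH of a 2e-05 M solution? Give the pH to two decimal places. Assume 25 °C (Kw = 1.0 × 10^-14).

NH3 + H2O ⇌ NH4+ + OH-
From the ICE table, Kb = x²/(2e-05 − x) = 1.8 × 10^-5.
x is not negligible relative to C₀; solve x² + 1.8e-05·x − 3.6e-10 = 0.
x = (−Kb + √(Kb² + 4·Kb·C₀))/2 = 1.20 × 10^-5 M
pOH = −log(1.20 × 10^-5) = 4.92; pH = 14.00 − 4.92 = 9.08

pH = 9.08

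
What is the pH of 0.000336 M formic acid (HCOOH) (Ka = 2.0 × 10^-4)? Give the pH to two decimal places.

pH = 3.75

HCOOH ⇌ HCOO- + H+
From the ICE table, Ka = [H+]²/(0.000336 − [H+]) = 2.0 × 10^-4.
[H+] is not negligible relative to C₀; solve [H+]² + 0.0002·[H+] − 6.72e-08 = 0.
[H+] = [−0.0002 + √(0.0002² + 2.69e-07)]/2 = 1.78 × 10^-4 M
pH = −log[H+] = −log(1.78 × 10^-4) = 3.75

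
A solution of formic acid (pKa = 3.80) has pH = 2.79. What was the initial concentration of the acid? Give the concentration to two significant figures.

[H+] = 10^(-2.79) = 1.62 × 10^-3 M = x
Ka = 10^(−3.80) = 1.58 × 10^-4
Ka = x²/(C₀ − x) ⇒ C₀ = x + x²/Ka
C₀ = 1.62 × 10^-3 + (1.62 × 10^-3)²/(1.58 × 10^-4) = 1.82 × 10^-2 M

C₀ = 1.8 × 10^-2 M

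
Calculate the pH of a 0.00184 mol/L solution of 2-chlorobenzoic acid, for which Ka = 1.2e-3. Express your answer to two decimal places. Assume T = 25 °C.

pH = 3.00

ClC6H4COOH ⇌ ClC6H4COO- + H+
From the ICE table, Ka = x²/(0.00184 − x) = 1.2 × 10^-3.
The 5% rule fails; solving x² + Ka·x − Ka·C₀ = 0 exactly:
x = (−Ka + √(Ka² + 4·Ka·C₀))/2 = 1.00 × 10^-3 M
pH = −log[H+] = −log(1.00 × 10^-3) = 3.00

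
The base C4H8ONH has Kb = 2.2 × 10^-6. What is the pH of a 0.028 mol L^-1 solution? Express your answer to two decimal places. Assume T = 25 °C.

C4H8ONH + H2O ⇌ C4H8ONH2+ + OH-
From the ICE table, Kb = [OH-]²/(0.028 − [OH-]) = 2.2 × 10^-6.
Neglecting [OH-] in the denominator: [OH-] = √(2.2 × 10^-6 × 0.028) = 2.48 × 10^-4 M
Check: 0.89% ionized — well under 5%, approximation valid.
pOH = −log(2.48 × 10^-4) = 3.61; pH = 14.00 − 3.61 = 10.39

pH = 10.39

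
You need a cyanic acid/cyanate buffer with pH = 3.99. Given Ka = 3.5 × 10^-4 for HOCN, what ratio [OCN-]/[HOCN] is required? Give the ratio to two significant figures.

pKa = -log(3.5 × 10^-4) = 3.456
pH = pKa + log(r) ⇒ log(r) = 3.99 − 3.456 = +0.534
r = [OCN-]/[HOCN] = 10^(+0.534) = 3.42

ratio = 3.4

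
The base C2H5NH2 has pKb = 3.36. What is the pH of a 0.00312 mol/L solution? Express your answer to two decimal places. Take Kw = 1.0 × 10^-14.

C2H5NH2 + H2O ⇌ C2H5NH3+ + OH-
Kb = 10^(−3.36) = 4.37 × 10^-4
From the ICE table, Kb = [OH-]²/(0.00312 − [OH-]) = 4.37 × 10^-4.
The 5% rule fails; solving [OH-]² + Kb·[OH-] − Kb·C₀ = 0 exactly:
[OH-] = (−Kb + √(Kb² + 4·Kb·C₀))/2 = 9.69 × 10^-4 M
pOH = −log(9.69 × 10^-4) = 3.01; pH = 14.00 − 3.01 = 10.99

pH = 10.99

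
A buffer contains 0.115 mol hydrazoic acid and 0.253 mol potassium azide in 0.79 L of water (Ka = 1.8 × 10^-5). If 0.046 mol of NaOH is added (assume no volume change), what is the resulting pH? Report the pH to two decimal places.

After neutralization: n(HN3) = 0.069 mol, n(N3-) = 0.299 mol.
pKa = −log(1.8 × 10^-5) = 4.745
Henderson–Hasselbalch with mole ratio 0.299/0.069: pH = 4.745 + (+0.637)

pH = 5.38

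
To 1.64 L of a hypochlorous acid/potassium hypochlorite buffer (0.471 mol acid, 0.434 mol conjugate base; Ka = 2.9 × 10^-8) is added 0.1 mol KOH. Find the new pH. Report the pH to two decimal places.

OH- converts HOCl to OCl-: HOCl → 0.371 mol, OCl- → 0.534 mol.
pKa = −log(2.9 × 10^-8) = 7.538
pH = pKa + log([A⁻]/[HA]) = 7.538 + log(0.534/0.371) = 7.538 +0.158

pH = 7.70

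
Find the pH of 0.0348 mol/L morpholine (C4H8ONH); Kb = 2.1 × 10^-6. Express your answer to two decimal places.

pH = 10.43

C4H8ONH + H2O ⇌ C4H8ONH2+ + OH-
From the ICE table, Kb = [OH-]²/(0.0348 − [OH-]) = 2.1 × 10^-6.
Since Kb ≪ C₀, [OH-] ≈ √(Kb·C₀) = 2.70 × 10^-4 M.
pOH = −log(2.70 × 10^-4) = 3.57; pH = 14.00 − 3.57 = 10.43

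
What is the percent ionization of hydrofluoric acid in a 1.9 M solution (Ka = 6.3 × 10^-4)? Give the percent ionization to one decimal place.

HF ⇌ F- + H+; let x = [H+] at equilibrium.
x ≈ √(Ka·C₀) = √(6.3 × 10^-4 × 1.9) = 3.46 × 10^-2 M
Fraction ionized = 3.46 × 10^-2 / 1.9 = 0.0182 → 1.8%

1.8%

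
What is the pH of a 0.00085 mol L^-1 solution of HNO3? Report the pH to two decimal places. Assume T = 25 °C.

HNO3 is a strong acid and dissociates completely, so [H+] = 0.00085 M.
pH = -log(0.00085) = 3.07

pH = 3.07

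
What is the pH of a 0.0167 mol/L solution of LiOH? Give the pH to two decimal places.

pH = 12.22

LiOH is a strong base; [OH-] = 0.0167 M.
pOH = -log(0.0167) = 1.78
pH = 14.00 - 1.78 = 12.22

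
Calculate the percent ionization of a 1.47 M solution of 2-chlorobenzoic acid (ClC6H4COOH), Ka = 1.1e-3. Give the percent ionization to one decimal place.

ClC6H4COOH ⇌ ClC6H4COO- + H+; let x = [H+] at equilibrium.
x ≈ √(Ka·C₀) = √(1.1 × 10^-3 × 1.47) = 4.02 × 10^-2 M
% ionization = x/C₀ × 100% = 4.02 × 10^-2/1.47 × 100% = 2.7%

2.7%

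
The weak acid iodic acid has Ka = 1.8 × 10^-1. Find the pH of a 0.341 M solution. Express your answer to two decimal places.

HIO3 ⇌ IO3- + H+
Ka = x²/(0.341 − x) = 1.8 × 10^-1
x is not negligible relative to C₀; solve x² + 0.18·x − 0.0614 = 0.
x = (−Ka + √(Ka² + 4·Ka·C₀))/2 = 1.74 × 10^-1 M
pH = −log(1.74 × 10^-1) = 0.76

pH = 0.76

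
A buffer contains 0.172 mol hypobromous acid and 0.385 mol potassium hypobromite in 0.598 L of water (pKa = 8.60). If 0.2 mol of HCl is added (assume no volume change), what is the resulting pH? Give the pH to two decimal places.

pH = 8.30

Added H+ converts OBr- to HOBr: HOBr → 0.372 mol, OBr- → 0.185 mol.
pH = pKa + log([A⁻]/[HA]) = 8.60 + log(0.185/0.372) = 8.60 -0.303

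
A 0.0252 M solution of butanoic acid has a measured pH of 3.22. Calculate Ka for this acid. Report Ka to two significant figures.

[H+] = 10^(-3.22) = 6.03 × 10^-4 M
At equilibrium [HA] = 0.0252 − 6.03 × 10^-4 = 2.46 × 10^-2 M
Ka = [H+][A-]/[HA] = (6.03 × 10^-4)² / 2.46 × 10^-2 = 1.5 × 10^-5

Ka = 1.5 × 10^-5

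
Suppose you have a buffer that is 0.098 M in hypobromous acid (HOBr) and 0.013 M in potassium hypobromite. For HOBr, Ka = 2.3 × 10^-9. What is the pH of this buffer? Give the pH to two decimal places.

pH = 7.76

pKa = −log(2.3 × 10^-9) = 8.638
Henderson–Hasselbalch: pH = pKa + log([OBr-]/[HOBr]) = 8.638 + log(0.013/0.098)
pH = 8.638 + (-0.877) = 7.76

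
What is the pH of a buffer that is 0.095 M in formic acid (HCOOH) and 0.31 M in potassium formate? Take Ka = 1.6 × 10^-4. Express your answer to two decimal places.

pH = 4.31

pKa = −log(1.6 × 10^-4) = 3.796
Henderson–Hasselbalch: pH = pKa + log([HCOO-]/[HCOOH]) = 3.796 + log(0.31/0.095)
pH = 3.796 + (+0.514) = 4.31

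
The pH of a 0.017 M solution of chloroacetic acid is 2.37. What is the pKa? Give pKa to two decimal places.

pKa = 2.84

[H+] = 10^(-2.37) = 4.27 × 10^-3 M
At equilibrium [HA] = 0.017 − 4.27 × 10^-3 = 1.27 × 10^-2 M
Ka = [H+][A-]/[HA] = (4.27 × 10^-3)² / 1.27 × 10^-2 = 1.44 × 10^-3
pKa = -log(1.44 × 10^-3) = 2.84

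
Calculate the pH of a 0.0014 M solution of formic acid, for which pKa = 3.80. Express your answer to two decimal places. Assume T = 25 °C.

pH = 3.40

HCOOH ⇌ HCOO- + H+
Ka = 10^(−3.80) = 1.58 × 10^-4
From the ICE table, Ka = [H+]²/(0.0014 − [H+]) = 1.58 × 10^-4.
[H+] is not negligible relative to C₀; solve [H+]² + 0.000158·[H+] − 2.21e-07 = 0.
[H+] = [−0.000158 + √(0.000158² + 8.85e-07)]/2 = 3.98 × 10^-4 M
pH = −log(3.98 × 10^-4) = 3.40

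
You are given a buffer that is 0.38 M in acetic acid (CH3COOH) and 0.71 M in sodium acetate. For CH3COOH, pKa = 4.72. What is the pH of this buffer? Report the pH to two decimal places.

pH = 4.99

Using pH = pKa + log([base]/[acid]) with [base]/[acid] = 0.71/0.38:
pH = 4.72 + (+0.271) = 4.99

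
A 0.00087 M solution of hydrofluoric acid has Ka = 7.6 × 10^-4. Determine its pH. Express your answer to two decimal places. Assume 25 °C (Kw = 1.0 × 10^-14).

pH = 3.29

HF ⇌ F- + H+
Ka = [H+]²/(0.00087 − [H+]) = 7.6 × 10^-4
[H+] is not negligible relative to C₀; solve [H+]² + 0.00076·[H+] − 6.61e-07 = 0.
[H+] = (−Ka + √(Ka² + 4·Ka·C₀))/2 = 5.18 × 10^-4 M
pH = −log(5.18 × 10^-4) = 3.29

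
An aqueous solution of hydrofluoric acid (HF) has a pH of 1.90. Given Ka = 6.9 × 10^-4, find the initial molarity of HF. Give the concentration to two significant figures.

C₀ = 2.4 × 10^-1 M

[H+] = 10^(-1.90) = 1.26 × 10^-2 M = x
Ka = x²/(C₀ − x) ⇒ C₀ = x + x²/Ka
C₀ = 1.26 × 10^-2 + (1.26 × 10^-2)²/(6.9 × 10^-4) = 2.43 × 10^-1 M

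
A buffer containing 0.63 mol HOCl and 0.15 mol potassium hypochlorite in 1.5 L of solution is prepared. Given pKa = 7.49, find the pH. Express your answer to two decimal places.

pH = 6.87

Henderson–Hasselbalch: pH = pKa + log([OCl-]/[HOCl]) = 7.49 + log(0.15/0.63)
pH = 7.49 + (-0.623) = 6.87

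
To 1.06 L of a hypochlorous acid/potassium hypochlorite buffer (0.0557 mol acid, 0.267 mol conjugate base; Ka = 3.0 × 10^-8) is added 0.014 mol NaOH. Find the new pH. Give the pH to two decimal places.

pH = 8.35

After neutralization: n(HOCl) = 0.0417 mol, n(OCl-) = 0.281 mol.
pKa = −log(3.0 × 10^-8) = 7.523
Henderson–Hasselbalch with mole ratio 0.281/0.0417: pH = 7.523 + (+0.829)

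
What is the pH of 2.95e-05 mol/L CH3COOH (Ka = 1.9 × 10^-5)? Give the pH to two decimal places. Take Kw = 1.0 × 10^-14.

CH3COOH ⇌ CH3COO- + H+
Ka = [H+]²/(2.95e-05 − [H+]) = 1.9 × 10^-5
Here C₀/Ka ≈ 1.55, so the small-[H+] approximation fails. Use the quadratic:
[H+] = (−Ka + √(Ka² + 4·Ka·C₀))/2 = 1.60 × 10^-5 M
pH = −log(1.60 × 10^-5) = 4.80

pH = 4.80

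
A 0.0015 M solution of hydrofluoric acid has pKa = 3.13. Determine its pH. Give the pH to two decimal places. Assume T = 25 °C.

HF ⇌ F- + H+
Ka = 10^(−3.13) = 7.41 × 10^-4
From the ICE table, Ka = [H+]²/(0.0015 − [H+]) = 7.41 × 10^-4.
Here C₀/Ka ≈ 2.02, so the small-[H+] approximation fails. Use the quadratic:
[H+] = [−0.000741 + √(0.000741² + 4.45e-06)]/2 = 7.47 × 10^-4 M
pH = −log[H+] = −log(7.47 × 10^-4) = 3.13

pH = 3.13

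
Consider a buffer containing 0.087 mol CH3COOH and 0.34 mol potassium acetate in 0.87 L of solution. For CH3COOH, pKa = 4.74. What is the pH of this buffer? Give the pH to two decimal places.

Henderson–Hasselbalch: pH = pKa + log([CH3COO-]/[CH3COOH]) = 4.74 + log(0.34/0.087)
pH = 4.74 + (+0.592) = 5.33

pH = 5.33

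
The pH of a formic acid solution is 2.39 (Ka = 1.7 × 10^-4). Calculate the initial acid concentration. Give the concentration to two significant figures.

C₀ = 1.0 × 10^-1 M

[H+] = 10^(-2.39) = 4.07 × 10^-3 M = x
Ka = x²/(C₀ − x) ⇒ C₀ = x + x²/Ka
C₀ = 4.07 × 10^-3 + (4.07 × 10^-3)²/(1.7 × 10^-4) = 1.02 × 10^-1 M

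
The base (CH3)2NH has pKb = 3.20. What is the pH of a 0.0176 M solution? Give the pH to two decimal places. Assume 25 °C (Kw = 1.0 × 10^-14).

(CH3)2NH + H2O ⇌ (CH3)2NH2+ + OH-
Kb = 10^(−3.20) = 6.31 × 10^-4
From the ICE table, Kb = x²/(0.0176 − x) = 6.31 × 10^-4.
x is not negligible relative to C₀; solve x² + 0.000631·x − 1.11e-05 = 0.
x = (−Kb + √(Kb² + 4·Kb·C₀))/2 = 3.03 × 10^-3 M
pOH = −log(3.03 × 10^-3) = 2.52; pH = 14.00 − 2.52 = 11.48

pH = 11.48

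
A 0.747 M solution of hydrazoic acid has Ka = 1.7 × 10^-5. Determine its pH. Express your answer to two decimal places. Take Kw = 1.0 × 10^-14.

HN3 ⇌ N3- + H+
Ka = x²/(0.747 − x) = 1.7 × 10^-5
Since Ka ≪ C₀, x ≈ √(Ka·C₀) = 3.56 × 10^-3 M.
(x/C₀ = 0.48% < 5%, so the approximation holds.)
pH = −log(3.56 × 10^-3) = 2.45

pH = 2.45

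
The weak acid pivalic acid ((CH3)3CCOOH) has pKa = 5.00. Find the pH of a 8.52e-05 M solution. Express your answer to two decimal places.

pH = 4.61

(CH3)3CCOOH ⇌ (CH3)3CCOO- + H+
Ka = 10^(−5.00) = 1.00 × 10^-5
Let x = [H+] at equilibrium. Ka = x²/(8.52e-05 − x).
Here C₀/Ka ≈ 8.52, so the small-x approximation fails. Use the quadratic:
x = [−1e-05 + √(1e-05² + 3.41e-09)]/2 = 2.46 × 10^-5 M
pH = −log(2.46 × 10^-5) = 4.61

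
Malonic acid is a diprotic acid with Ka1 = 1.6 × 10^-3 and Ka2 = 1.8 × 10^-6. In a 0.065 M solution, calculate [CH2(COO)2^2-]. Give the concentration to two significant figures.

First ionization gives [H+] ≈ [CH2(COOH)COO-] = 9.43 × 10^-3 M.
Second step: Ka2 = [H+][CH2(COO)2^2-]/[CH2(COOH)COO-] ≈ [CH2(COO)2^2-] (since [H+] ≈ [CH2(COOH)COO-]).
So [CH2(COO)2^2-] ≈ Ka2.

1.8 × 10^-6 M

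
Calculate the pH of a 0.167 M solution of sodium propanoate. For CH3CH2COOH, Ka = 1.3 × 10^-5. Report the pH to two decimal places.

pH = 9.05

CH3CH2COO- is the conjugate base of the weak acid CH3CH2COOH.
Kb = Kw/Ka = 1.0×10^-14 / 1.3 × 10^-5 = 7.69 × 10^-10
Let x = [OH-] at equilibrium. Kb = x²/(0.167 − x).
Assume x ≪ 0.167: x ≈ √(7.69 × 10^-10 × 0.167) = 1.13 × 10^-5 M
pOH = −log(1.13 × 10^-5) = 4.95; pH = 14.00 − 4.95 = 9.05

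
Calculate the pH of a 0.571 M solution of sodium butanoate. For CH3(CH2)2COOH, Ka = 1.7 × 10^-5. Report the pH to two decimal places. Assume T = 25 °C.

pH = 9.26

CH3(CH2)2COO- is the conjugate base of the weak acid CH3(CH2)2COOH.
Kb = Kw/Ka = 1.0×10^-14 / 1.7 × 10^-5 = 5.88 × 10^-10
Kb = [OH-]²/(0.571 − [OH-]) = 5.88 × 10^-10
Assume [OH-] ≪ 0.571: [OH-] ≈ √(5.88 × 10^-10 × 0.571) = 1.83 × 10^-5 M
([OH-]/C₀ = 0.0032% < 5%, so the approximation holds.)
pOH = −log(1.83 × 10^-5) = 4.74; pH = 14.00 − 4.74 = 9.26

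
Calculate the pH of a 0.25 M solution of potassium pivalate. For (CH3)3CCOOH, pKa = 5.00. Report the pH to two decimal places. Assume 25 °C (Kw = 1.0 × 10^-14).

pH = 9.20

(CH3)3CCOO- is the conjugate base of the weak acid (CH3)3CCOOH.
Ka = 10^(−5.00) = 1.00 × 10^-5
Kb = Kw/Ka = 1.0×10^-14 / 1.00 × 10^-5 = 1.00 × 10^-9
From the ICE table, Kb = x²/(0.25 − x) = 1.00 × 10^-9.
Neglecting x in the denominator: x = √(1.00 × 10^-9 × 0.25) = 1.58 × 10^-5 M
pOH = 4.80, so pH = 14.00 − pOH = 9.20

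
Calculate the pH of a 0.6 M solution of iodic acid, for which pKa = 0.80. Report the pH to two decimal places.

pH = 0.62

HIO3 ⇌ IO3- + H+
Ka = 10^(−0.80) = 1.58 × 10^-1
Ka = [H+]²/(0.6 − [H+]) = 1.58 × 10^-1
[H+] is not negligible relative to C₀; solve [H+]² + 0.158·[H+] − 0.0948 = 0.
[H+] = [−0.158 + √(0.158² + 0.379)]/2 = 2.39 × 10^-1 M
pH = −log[H+] = −log(2.39 × 10^-1) = 0.62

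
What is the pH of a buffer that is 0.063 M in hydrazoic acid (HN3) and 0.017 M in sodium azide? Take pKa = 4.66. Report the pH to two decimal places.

Henderson–Hasselbalch: pH = pKa + log([N3-]/[HN3]) = 4.66 + log(0.017/0.063)
pH = 4.66 + (-0.569) = 4.09

pH = 4.09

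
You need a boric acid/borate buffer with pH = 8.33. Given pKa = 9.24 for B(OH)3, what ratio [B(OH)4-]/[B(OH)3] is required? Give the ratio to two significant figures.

pH = pKa + log(r) ⇒ log(r) = 8.33 − 9.24 = -0.91
r = [B(OH)4-]/[B(OH)3] = 10^(-0.91) = 0.123

ratio = 0.12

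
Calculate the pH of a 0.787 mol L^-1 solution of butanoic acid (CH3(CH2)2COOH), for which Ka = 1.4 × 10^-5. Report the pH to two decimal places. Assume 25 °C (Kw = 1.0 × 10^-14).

pH = 2.48

CH3(CH2)2COOH ⇌ CH3(CH2)2COO- + H+
From the ICE table, Ka = [H+]²/(0.787 − [H+]) = 1.4 × 10^-5.
Assume [H+] ≪ 0.787: [H+] ≈ √(1.4 × 10^-5 × 0.787) = 3.32 × 10^-3 M
Check: 0.42% ionized — well under 5%, approximation valid.
pH = −log(3.32 × 10^-3) = 2.48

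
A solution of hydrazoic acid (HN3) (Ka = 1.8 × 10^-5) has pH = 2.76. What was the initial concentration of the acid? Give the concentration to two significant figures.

C₀ = 1.7 × 10^-1 M

[H+] = 10^(-2.76) = 1.74 × 10^-3 M = x
Ka = x²/(C₀ − x) ⇒ C₀ = x + x²/Ka
C₀ = 1.74 × 10^-3 + (1.74 × 10^-3)²/(1.8 × 10^-5) = 1.70 × 10^-1 M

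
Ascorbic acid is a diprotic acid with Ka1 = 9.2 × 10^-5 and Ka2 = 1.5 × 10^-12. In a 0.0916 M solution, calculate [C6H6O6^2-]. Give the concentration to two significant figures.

First ionization gives [H+] ≈ [HC6H6O6-] = 2.90 × 10^-3 M.
Second step: Ka2 = [H+][C6H6O6^2-]/[HC6H6O6-] ≈ [C6H6O6^2-] (since [H+] ≈ [HC6H6O6-]).
So [C6H6O6^2-] ≈ Ka2.

1.5 × 10^-12 M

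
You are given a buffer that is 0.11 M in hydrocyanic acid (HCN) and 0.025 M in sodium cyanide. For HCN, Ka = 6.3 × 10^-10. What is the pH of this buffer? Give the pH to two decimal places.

pKa = −log(6.3 × 10^-10) = 9.201
pH = pKa + log([A⁻]/[HA]) = 9.201 + log(0.025/0.11)
pH = 9.201 + (-0.643) = 8.56

pH = 8.56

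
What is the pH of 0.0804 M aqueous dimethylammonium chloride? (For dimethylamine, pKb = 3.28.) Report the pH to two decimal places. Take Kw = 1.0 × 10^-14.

(CH3)2NH2+ is the conjugate acid of the weak base (CH3)2NH.
Kb = 10^(−3.28) = 5.25 × 10^-4
Ka = Kw/Kb = 1.0×10^-14 / 5.25 × 10^-4 = 1.90 × 10^-11
Ka = [H+]²/(0.0804 − [H+]) = 1.90 × 10^-11
Neglecting [H+] in the denominator: [H+] = √(1.90 × 10^-11 × 0.0804) = 1.24 × 10^-6 M
([H+]/C₀ = 0.0015% < 5%, so the approximation holds.)
pH = −log(1.24 × 10^-6) = 5.91

pH = 5.91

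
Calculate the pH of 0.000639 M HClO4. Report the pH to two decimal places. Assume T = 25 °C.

pH = 3.19

HClO4 is a strong acid and dissociates completely, so [H+] = 0.000639 M.
pH = -log(0.000639) = 3.19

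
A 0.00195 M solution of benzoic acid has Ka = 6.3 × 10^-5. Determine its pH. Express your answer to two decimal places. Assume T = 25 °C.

pH = 3.49

C6H5COOH ⇌ C6H5COO- + H+
Ka = [H+]²/(0.00195 − [H+]) = 6.3 × 10^-5
Here C₀/Ka ≈ 31, so the small-[H+] approximation fails. Use the quadratic:
[H+] = (−Ka + √(Ka² + 4·Ka·C₀))/2 = 3.20 × 10^-4 M
pH = −log(3.20 × 10^-4) = 3.49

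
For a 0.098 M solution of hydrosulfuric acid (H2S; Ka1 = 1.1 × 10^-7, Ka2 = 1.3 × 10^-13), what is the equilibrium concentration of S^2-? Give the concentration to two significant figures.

1.3 × 10^-13 M

First ionization gives [H+] ≈ [HS-] = 1.04 × 10^-4 M.
Second step: Ka2 = [H+][S^2-]/[HS-] ≈ [S^2-] (since [H+] ≈ [HS-]).
So [S^2-] ≈ Ka2.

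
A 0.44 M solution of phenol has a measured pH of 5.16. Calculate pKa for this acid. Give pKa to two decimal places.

pKa = 9.96

[H+] = 10^(-5.16) = 6.92 × 10^-6 M
At equilibrium [HA] = 0.44 − 6.92 × 10^-6 = 4.40 × 10^-1 M
Ka = [H+][A-]/[HA] = (6.92 × 10^-6)² / 4.40 × 10^-1 = 1.09 × 10^-10
pKa = -log(1.09 × 10^-10) = 9.96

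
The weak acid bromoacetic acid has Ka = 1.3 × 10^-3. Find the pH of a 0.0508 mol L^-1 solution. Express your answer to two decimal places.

pH = 2.12

BrCH2COOH ⇌ BrCH2COO- + H+
Let x = [H+] at equilibrium. Ka = x²/(0.0508 − x).
x is not negligible relative to C₀; solve x² + 0.0013·x − 6.6e-05 = 0.
x = [−0.0013 + √(0.0013² + 0.000264)]/2 = 7.50 × 10^-3 M
pH = −log(7.50 × 10^-3) = 2.12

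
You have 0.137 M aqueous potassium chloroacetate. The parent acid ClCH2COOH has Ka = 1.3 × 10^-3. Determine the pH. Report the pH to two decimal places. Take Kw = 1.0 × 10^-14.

ClCH2COO- is the conjugate base of the weak acid ClCH2COOH.
Kb = Kw/Ka = 1.0×10^-14 / 1.3 × 10^-3 = 7.69 × 10^-12
Kb = [OH-]²/(0.137 − [OH-]) = 7.69 × 10^-12
Neglecting [OH-] in the denominator: [OH-] = √(7.69 × 10^-12 × 0.137) = 1.03 × 10^-6 M
([OH-]/C₀ = 0.00075% < 5%, so the approximation holds.)
pOH = −log(1.03 × 10^-6) = 5.99; pH = 14.00 − 5.99 = 8.01

pH = 8.01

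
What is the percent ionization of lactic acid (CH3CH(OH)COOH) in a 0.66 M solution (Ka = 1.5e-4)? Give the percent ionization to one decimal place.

1.5%

CH3CH(OH)COOH ⇌ CH3CH(OH)COO- + H+; let x = [H+] at equilibrium.
x ≈ √(Ka·C₀) = √(1.5 × 10^-4 × 0.66) = 9.95 × 10^-3 M
Fraction ionized = 9.95 × 10^-3 / 0.66 = 0.0151 → 1.5%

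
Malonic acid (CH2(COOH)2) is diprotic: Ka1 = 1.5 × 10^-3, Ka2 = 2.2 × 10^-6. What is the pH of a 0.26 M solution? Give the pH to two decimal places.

Ka1 ≫ Ka2, so treat the first dissociation as the only significant source of H+.
Ka1 = x²/(0.26 − x) = 1.5 × 10^-3
Solving the quadratic: x = (−Ka1 + √(Ka1² + 4·Ka1·C₀))/2 = 1.90 × 10^-2 M
pH = −log(1.90 × 10^-2) = 1.72

pH = 1.72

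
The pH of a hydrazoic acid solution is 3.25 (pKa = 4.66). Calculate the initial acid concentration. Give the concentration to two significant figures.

[H+] = 10^(-3.25) = 5.62 × 10^-4 M = x
Ka = 10^(−4.66) = 2.19 × 10^-5
Ka = x²/(C₀ − x) ⇒ C₀ = x + x²/Ka
C₀ = 5.62 × 10^-4 + (5.62 × 10^-4)²/(2.19 × 10^-5) = 1.50 × 10^-2 M

C₀ = 1.5 × 10^-2 M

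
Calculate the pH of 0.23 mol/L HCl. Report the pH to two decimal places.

HCl is a strong acid and dissociates completely, so [H+] = 0.23 M.
pH = -log(0.23) = 0.64

pH = 0.64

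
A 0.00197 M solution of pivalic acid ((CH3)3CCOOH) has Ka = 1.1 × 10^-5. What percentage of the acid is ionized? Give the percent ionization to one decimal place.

7.2%

(CH3)3CCOOH ⇌ (CH3)3CCOO- + H+; let x = [H+] at equilibrium.
Solve x² + 1.1e-05x − 2.17e-08 = 0 → x = 1.42 × 10^-4 M
% ionization = x/C₀ × 100% = 1.42 × 10^-4/0.00197 × 100% = 7.2%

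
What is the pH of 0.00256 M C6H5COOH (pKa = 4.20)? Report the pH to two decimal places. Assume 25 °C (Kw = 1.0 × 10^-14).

pH = 3.43

C6H5COOH ⇌ C6H5COO- + H+
Ka = 10^(−4.20) = 6.31 × 10^-5
From the ICE table, Ka = x²/(0.00256 − x) = 6.31 × 10^-5.
The 5% rule fails; solving x² + Ka·x − Ka·C₀ = 0 exactly:
x = (−Ka + √(Ka² + 4·Ka·C₀))/2 = 3.72 × 10^-4 M
pH = −log[H+] = −log(3.72 × 10^-4) = 3.43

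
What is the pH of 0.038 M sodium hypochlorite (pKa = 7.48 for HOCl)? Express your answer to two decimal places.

OCl- is the conjugate base of the weak acid HOCl.
Ka = 10^(−7.48) = 3.31 × 10^-8
Kb = Kw/Ka = 1.0×10^-14 / 3.31 × 10^-8 = 3.02 × 10^-7
Kb = [OH-]²/(0.038 − [OH-]) = 3.02 × 10^-7
Since Kb ≪ C₀, [OH-] ≈ √(Kb·C₀) = 1.07 × 10^-4 M.
Check: 0.28% ionized — well under 5%, approximation valid.
pOH = 3.97, so pH = 14.00 − pOH = 10.03

pH = 10.03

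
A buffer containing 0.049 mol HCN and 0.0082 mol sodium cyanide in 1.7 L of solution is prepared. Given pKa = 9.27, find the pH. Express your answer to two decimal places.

pH = pKa + log([A⁻]/[HA]) = 9.27 + log(0.0082/0.049)
pH = 9.27 + (-0.776) = 8.49

pH = 8.49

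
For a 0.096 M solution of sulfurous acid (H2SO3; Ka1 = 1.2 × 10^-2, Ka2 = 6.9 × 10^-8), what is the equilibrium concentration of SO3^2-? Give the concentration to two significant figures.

6.9 × 10^-8 M

First ionization gives [H+] ≈ [HSO3-] = 2.85 × 10^-2 M.
Second step: Ka2 = [H+][SO3^2-]/[HSO3-] ≈ [SO3^2-] (since [H+] ≈ [HSO3-]).
So [SO3^2-] ≈ Ka2.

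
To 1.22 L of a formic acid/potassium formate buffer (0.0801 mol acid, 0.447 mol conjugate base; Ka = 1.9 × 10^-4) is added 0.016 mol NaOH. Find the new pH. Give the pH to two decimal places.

After neutralization: n(HCOOH) = 0.0641 mol, n(HCOO-) = 0.463 mol.
pKa = −log(1.9 × 10^-4) = 3.721
pH = pKa + log([A⁻]/[HA]) = 3.721 + log(0.463/0.0641) = 3.721 +0.859

pH = 4.58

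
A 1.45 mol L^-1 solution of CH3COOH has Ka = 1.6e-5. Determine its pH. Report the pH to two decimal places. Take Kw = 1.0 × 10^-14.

pH = 2.32

CH3COOH ⇌ CH3COO- + H+
Ka = [H+]²/(1.45 − [H+]) = 1.6 × 10^-5
Assume [H+] ≪ 1.45: [H+] ≈ √(1.6 × 10^-5 × 1.45) = 4.82 × 10^-3 M
pH = −log(4.82 × 10^-3) = 2.32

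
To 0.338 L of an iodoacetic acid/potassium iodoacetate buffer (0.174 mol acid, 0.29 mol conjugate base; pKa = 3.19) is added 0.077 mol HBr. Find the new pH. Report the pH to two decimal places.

Added H+ converts ICH2COO- to ICH2COOH: ICH2COOH → 0.251 mol, ICH2COO- → 0.213 mol.
pH = pKa + log(n_ICH2COO-/n_ICH2COOH) = 3.19 + log(0.213/0.251) = 3.19 + (-0.071)

pH = 3.12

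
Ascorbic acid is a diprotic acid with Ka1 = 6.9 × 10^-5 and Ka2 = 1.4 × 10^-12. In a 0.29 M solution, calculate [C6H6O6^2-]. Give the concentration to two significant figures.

First ionization gives [H+] ≈ [HC6H6O6-] = 4.47 × 10^-3 M.
Second step: Ka2 = [H+][C6H6O6^2-]/[HC6H6O6-] ≈ [C6H6O6^2-] (since [H+] ≈ [HC6H6O6-]).
So [C6H6O6^2-] ≈ Ka2.

1.4 × 10^-12 M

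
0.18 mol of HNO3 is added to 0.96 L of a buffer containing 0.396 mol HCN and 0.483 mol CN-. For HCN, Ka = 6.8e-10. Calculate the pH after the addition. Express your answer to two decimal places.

After neutralization: n(HCN) = 0.576 mol, n(CN-) = 0.303 mol.
pKa = −log(6.8 × 10^-10) = 9.167
pH = pKa + log(n_CN-/n_HCN) = 9.167 + log(0.303/0.576) = 9.167 + (-0.279)

pH = 8.89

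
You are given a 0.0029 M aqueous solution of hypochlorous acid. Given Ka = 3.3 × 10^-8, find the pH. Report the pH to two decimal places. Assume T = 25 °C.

HOCl ⇌ OCl- + H+
Ka = [H+]²/(0.0029 − [H+]) = 3.3 × 10^-8
Assume [H+] ≪ 0.0029: [H+] ≈ √(3.3 × 10^-8 × 0.0029) = 9.78 × 10^-6 M
Check: 0.34% ionized — well under 5%, approximation valid.
pH = −log[H+] = −log(9.78 × 10^-6) = 5.01

pH = 5.01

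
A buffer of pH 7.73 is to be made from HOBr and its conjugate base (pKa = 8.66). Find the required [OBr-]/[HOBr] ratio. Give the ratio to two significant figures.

ratio = 0.12

pH = pKa + log(r) ⇒ log(r) = 7.73 − 8.66 = -0.93
r = [OBr-]/[HOBr] = 10^(-0.93) = 0.117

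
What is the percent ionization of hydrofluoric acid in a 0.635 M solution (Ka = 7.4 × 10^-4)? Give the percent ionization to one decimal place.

3.4%

HF ⇌ F- + H+; let x = [H+] at equilibrium.
x ≈ √(Ka·C₀) = √(7.4 × 10^-4 × 0.635) = 2.17 × 10^-2 M
Fraction ionized = 2.17 × 10^-2 / 0.635 = 0.0342 → 3.4%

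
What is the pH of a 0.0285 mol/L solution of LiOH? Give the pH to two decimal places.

LiOH is a strong base; [OH-] = 0.0285 M.
pOH = -log(0.0285) = 1.55
pH = 14.00 - 1.55 = 12.45

pH = 12.45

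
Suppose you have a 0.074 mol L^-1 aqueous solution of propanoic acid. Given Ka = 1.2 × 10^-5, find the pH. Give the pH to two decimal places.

CH3CH2COOH ⇌ CH3CH2COO- + H+
Ka = x²/(0.074 − x) = 1.2 × 10^-5
Assume x ≪ 0.074: x ≈ √(1.2 × 10^-5 × 0.074) = 9.42 × 10^-4 M
(x/C₀ = 1.3% < 5%, so the approximation holds.)
pH = −log[H+] = −log(9.42 × 10^-4) = 3.03

pH = 3.03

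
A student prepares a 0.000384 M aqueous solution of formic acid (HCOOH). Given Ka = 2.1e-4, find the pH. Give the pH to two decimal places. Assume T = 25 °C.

pH = 3.70

HCOOH ⇌ HCOO- + H+
Ka = x²/(0.000384 − x) = 2.1 × 10^-4
x is not negligible relative to C₀; solve x² + 0.00021·x − 8.06e-08 = 0.
x = [−0.00021 + √(0.00021² + 3.23e-07)]/2 = 1.98 × 10^-4 M
pH = −log(1.98 × 10^-4) = 3.70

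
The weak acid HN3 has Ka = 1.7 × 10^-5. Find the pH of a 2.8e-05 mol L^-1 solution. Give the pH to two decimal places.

HN3 ⇌ N3- + H+
Ka = [H+]²/(2.8e-05 − [H+]) = 1.7 × 10^-5
The 5% rule fails; solving [H+]² + Ka·[H+] − Ka·C₀ = 0 exactly:
[H+] = (−Ka + √(Ka² + 4·Ka·C₀))/2 = 1.49 × 10^-5 M
pH = −log(1.49 × 10^-5) = 4.83

pH = 4.83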